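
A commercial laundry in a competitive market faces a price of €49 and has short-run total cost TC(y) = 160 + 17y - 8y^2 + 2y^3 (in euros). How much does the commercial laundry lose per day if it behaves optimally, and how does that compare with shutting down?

Profit = -€32 at y = 4

AVC = 17 - 8y + 2y^2 has its minimum €9 at y = 2; price €49 clears that bar, so the firm operates.
With MC = 17 - 16y + 6y^2, P = MC on the upward-sloping part at y* = 4.
TR = 49·4 = 196. TC = 160 + 68 = 228. Profit = 196 − 228 = -€32.
By producing, the firm covers all variable cost plus €128 of fixed cost; shutting down would lose the full €160.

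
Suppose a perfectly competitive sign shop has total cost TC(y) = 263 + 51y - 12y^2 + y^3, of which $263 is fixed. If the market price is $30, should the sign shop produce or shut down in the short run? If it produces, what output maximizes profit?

Produce at y = 7

Strip out fixed cost: VC = 51y - 12y^2 + y^3. Then AVC = 51 - 12y + y^2 and MC = 51 - 24y + 3y^2.
The AVC parabola has its vertex at y = 12/2 = 6, where AVC = 51 - 12·6 + 6^2 = $15.
Because $30 ≥ $15, revenue can cover variable cost; the firm operates.
Solving P = MC: 21 - 24y + 3y^2 = 0 ⇒ y = 1 or 7. On the upward-sloping branch, y* = 7.
Check: AVC at y = 7 is $16 ≤ P, so revenue covers variable cost.
Profit = P·y − TC = 30·7 − 375 = -$165, a loss, but smaller than the $263 fixed cost the firm would lose by shutting down.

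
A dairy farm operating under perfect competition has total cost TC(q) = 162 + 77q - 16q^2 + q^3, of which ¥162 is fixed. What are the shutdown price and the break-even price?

Shutdown price = ¥13; break-even price = ¥32

Shutdown price = min AVC. AVC = 77 - 16q + q^2, with vertex at q = 8 and minimum ¥13.
ATC = 162/q + 77 - 16q + q^2. Setting dATC/dq = −162/q^2 − 16 + 2q = 0 gives q = 9 (since 2·9^3 − 16·9^2 = 162).
min ATC = 162/9 + 77 − 16·9 + 9^2 = ¥32. That is the break-even price.
Between these two prices the firm operates at a loss; above ¥32 it earns a profit.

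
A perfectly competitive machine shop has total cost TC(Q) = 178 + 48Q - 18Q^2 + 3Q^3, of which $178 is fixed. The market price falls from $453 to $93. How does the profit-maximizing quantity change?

Output falls from 9 to 5

MC = 48 - 36Q + 9Q^2; the shutdown threshold is min AVC = $21 (at Q = 3).
With P = $453 above the shutdown price, P = MC gives Q = 9.
At P = $93 ≥ min AVC, set P = MC: Q = 5. The firm stays open but cuts output.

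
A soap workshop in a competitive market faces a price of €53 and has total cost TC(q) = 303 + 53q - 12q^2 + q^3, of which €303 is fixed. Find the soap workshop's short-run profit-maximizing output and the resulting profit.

Profit = -€47 at q = 8

AVC = 53 - 12q + q^2; min AVC = €17 at q = 6. Since P = €53 ≥ min AVC, the firm produces.
With MC = 53 - 24q + 3q^2, P = MC on the upward-sloping part at q* = 8.
TR = 53·8 = 424. TC = 303 + 168 = 471. Profit = 424 − 471 = -€47.
That loss of €47 beats the €303 the firm would lose by shutting down; producing recovers €256 of fixed cost.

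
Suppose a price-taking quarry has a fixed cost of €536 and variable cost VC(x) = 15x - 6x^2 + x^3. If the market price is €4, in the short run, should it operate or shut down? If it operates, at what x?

Shut down

Variable cost is VC = 15x - 6x^2 + x^3, so AVC = VC/x = 15 - 6x + x^2 and MC = dTC/dx = 15 - 12x + 3x^2.
AVC is minimized where dAVC/dx = -6 + 2x = 0, at x = 3; min AVC = 15 - 6·3 + 3^2 = €6.
With P < min AVC (€4 < €6), every unit sold adds to the loss.
Best response: produce nothing and absorb the €536 fixed cost.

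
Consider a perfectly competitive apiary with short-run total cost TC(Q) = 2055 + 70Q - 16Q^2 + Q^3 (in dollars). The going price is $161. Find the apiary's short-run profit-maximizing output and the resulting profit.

AVC = 70 - 16Q + Q^2 has its minimum $6 at Q = 8; price $161 clears that bar, so the firm operates.
With MC = 70 - 32Q + 3Q^2, P = MC on the upward-sloping part at Q* = 13.
TR = 161·13 = 2093. TC = 2055 + 403 = 2458. Profit = 2093 − 2458 = -$365.
By producing, the firm covers all variable cost plus $1690 of fixed cost; shutting down would lose the full $2055.

Profit = -$365 at Q = 13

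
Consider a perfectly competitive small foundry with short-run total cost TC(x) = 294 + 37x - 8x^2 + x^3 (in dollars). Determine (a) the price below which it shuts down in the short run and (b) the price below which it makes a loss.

Shutdown price = min AVC. AVC = 37 - 8x + x^2, with vertex at x = 4 and minimum $21.
ATC = 294/x + 37 - 8x + x^2. Setting dATC/dx = −294/x^2 − 8 + 2x = 0 gives x = 7 (since 2·7^3 − 8·7^2 = 294).
min ATC = 294/7 + 37 − 8·7 + 7^2 = $72. That is the break-even price.
For $21 ≤ P < $72 the firm produces at a loss; below $21 it shuts down.

Shutdown price = $21; break-even price = $72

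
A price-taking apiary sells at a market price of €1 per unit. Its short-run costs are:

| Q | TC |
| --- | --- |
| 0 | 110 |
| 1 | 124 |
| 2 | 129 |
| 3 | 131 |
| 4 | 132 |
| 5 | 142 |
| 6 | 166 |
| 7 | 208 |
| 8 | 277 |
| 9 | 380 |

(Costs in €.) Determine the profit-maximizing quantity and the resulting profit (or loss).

Q = 0 (shut down); profit = -€110

Tabulate TR − TC: Q=0: -110; Q=1: -123; Q=2: -127; Q=3: -128; Q=4: -128; Q=5: -137; Q=6: -160; Q=7: -201; Q=8: -269; Q=9: -371.
Profit is highest at Q = 0. Equivalently, the lowest AVC in the table is 22/4 ≈ €5.50 at Q = 4, and P = €1 falls below it — price never covers variable cost, so the firm shuts down and loses only its fixed cost.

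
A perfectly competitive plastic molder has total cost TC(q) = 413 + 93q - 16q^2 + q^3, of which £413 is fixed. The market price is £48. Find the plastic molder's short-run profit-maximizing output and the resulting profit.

AVC = 93 - 16q + q^2 has its minimum £29 at q = 8; price £48 clears that bar, so the firm operates.
With MC = 93 - 32q + 3q^2, P = MC on the upward-sloping part at q* = 9.
TR = 48·9 = 432. TC = 413 + 270 = 683. Profit = 432 − 683 = -£251.
That loss of £251 beats the £413 the firm would lose by shutting down; producing recovers £162 of fixed cost.

Profit = -£251 at q = 9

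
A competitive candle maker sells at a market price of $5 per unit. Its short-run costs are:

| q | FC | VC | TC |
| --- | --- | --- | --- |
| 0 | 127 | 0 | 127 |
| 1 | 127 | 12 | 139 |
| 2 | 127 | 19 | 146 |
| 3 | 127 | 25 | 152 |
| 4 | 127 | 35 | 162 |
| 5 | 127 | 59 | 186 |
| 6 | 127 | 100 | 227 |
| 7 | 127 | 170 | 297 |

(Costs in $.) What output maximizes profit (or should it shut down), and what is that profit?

q = 0 (shut down); profit = -$127

Compute π = P·q − TC at each output: q=0: -127; q=1: -134; q=2: -136; q=3: -137; q=4: -142; q=5: -161; q=6: -197; q=7: -262.
Profit is highest at q = 0. Equivalently, the lowest AVC in the table is 25/3 ≈ $8.33 at q = 3, and P = $5 falls below it — price never covers variable cost, so the firm shuts down and loses only its fixed cost.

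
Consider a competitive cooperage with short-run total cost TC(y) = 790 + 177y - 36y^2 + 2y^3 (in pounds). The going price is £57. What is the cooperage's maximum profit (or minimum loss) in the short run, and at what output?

AVC = 177 - 36y + 2y^2; min AVC = £15 at y = 9. Since P = £57 ≥ min AVC, the firm produces.
With MC = 177 - 72y + 6y^2, P = MC on the upward-sloping part at y* = 10.
TR = 57·10 = 570. TC = 790 + 170 = 960. Profit = 570 − 960 = -£390.
By producing, the firm covers all variable cost plus £400 of fixed cost; shutting down would lose the full £790.

Profit = -£390 at y = 10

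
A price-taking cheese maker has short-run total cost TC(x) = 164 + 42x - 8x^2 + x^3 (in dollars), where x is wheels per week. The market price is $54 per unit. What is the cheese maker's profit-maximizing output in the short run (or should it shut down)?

Produce at x = 6

Strip out fixed cost: VC = 42x - 8x^2 + x^3. Then AVC = 42 - 8x + x^2 and MC = 42 - 16x + 3x^2.
AVC is minimized where dAVC/dx = -8 + 2x = 0, at x = 4; min AVC = 42 - 8·4 + 4^2 = $26.
Because $54 ≥ $26, revenue can cover variable cost; the firm operates.
Set P = MC: 54 = 42 - 16x + 3x^2 → -12 - 16x + 3x^2 = 0. The roots are x = -2/3 and x = 6; the profit-maximizing output is on the rising part of MC, so x* = 6.
Check: AVC at x = 6 is $30 ≤ P, so revenue covers variable cost.
Profit = P·x − TC = 54·6 − 344 = -$20, a loss, but smaller than the $164 fixed cost the firm would lose by shutting down.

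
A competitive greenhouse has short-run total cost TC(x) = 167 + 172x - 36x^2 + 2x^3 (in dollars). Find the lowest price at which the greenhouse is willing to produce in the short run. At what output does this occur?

$10 per unit, at x = 9

The shutdown price is the minimum of AVC. VC = 172x - 36x^2 + 2x^3, so AVC = 172 - 36x + 2x^2.
dAVC/dx = -36 + 4x = 0 gives x = 9. min AVC = 172 - 36·9 + 2·9^2 = 10.
For P < $10 the firm produces nothing.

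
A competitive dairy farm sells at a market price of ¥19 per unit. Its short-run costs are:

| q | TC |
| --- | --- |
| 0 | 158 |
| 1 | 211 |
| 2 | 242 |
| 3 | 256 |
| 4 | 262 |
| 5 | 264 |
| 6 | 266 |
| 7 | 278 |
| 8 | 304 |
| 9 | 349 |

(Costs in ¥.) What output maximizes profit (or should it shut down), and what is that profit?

Profit at each row (π = 19q − TC): q=0: -158; q=1: -192; q=2: -204; q=3: -199; q=4: -186; q=5: -169; q=6: -152; q=7: -145; q=8: -152; q=9: -178.
Profit is maximized at q = 7. AVC there is 120/7 = ¥17.14 ≤ P, so producing beats shutting down (which would give -¥158).

q = 7; profit = -¥145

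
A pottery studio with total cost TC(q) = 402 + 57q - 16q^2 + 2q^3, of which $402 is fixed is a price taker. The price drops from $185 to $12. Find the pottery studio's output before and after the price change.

Output falls from 8 to 0 (the firm shuts down)

MC = 57 - 32q + 6q^2; the shutdown threshold is min AVC = $25 (at q = 4).
At P = $185 ≥ min AVC, set P = MC on the rising branch: q = 8.
At P = $12 < min AVC = $25, price no longer covers variable cost at any output, so the firm shuts down: q = 0.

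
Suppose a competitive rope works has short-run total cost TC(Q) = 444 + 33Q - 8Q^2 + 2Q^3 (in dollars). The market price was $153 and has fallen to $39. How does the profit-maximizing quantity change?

AVC = 33 - 8Q + 2Q^2, minimized at Q = 2 where min AVC = $25. MC = 33 - 16Q + 6Q^2.
At P = $153 ≥ min AVC, set P = MC on the rising branch: Q = 6.
At P = $39 ≥ min AVC, set P = MC: Q = 3. The firm stays open but cuts output.

Output falls from 6 to 3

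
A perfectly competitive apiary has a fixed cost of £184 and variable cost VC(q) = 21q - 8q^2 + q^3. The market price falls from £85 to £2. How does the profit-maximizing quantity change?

Output falls from 8 to 0 (the firm shuts down)

MC = 21 - 16q + 3q^2; the shutdown threshold is min AVC = £5 (at q = 4).
With P = £85 above the shutdown price, P = MC gives q = 8.
At P = £2 < min AVC = £5, price no longer covers variable cost at any output, so the firm shuts down: q = 0.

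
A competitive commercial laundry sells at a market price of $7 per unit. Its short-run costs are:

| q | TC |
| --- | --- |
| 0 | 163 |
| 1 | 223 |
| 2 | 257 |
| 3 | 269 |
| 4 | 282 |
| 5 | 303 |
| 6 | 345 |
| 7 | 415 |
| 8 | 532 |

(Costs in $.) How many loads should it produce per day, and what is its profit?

Compute π = P·q − TC at each output: q=0: -163; q=1: -216; q=2: -243; q=3: -248; q=4: -254; q=5: -268; q=6: -303; q=7: -366; q=8: -476.
Profit is highest at q = 0. Equivalently, the lowest AVC in the table is 140/5 ≈ $28 at q = 5, and P = $7 falls below it — price never covers variable cost, so the firm shuts down and loses only its fixed cost.

q = 0 (shut down); profit = -$163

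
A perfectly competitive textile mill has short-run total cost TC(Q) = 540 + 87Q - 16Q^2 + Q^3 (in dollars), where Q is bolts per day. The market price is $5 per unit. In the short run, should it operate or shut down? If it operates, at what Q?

Shut down

Variable cost is VC = 87Q - 16Q^2 + Q^3, so AVC = VC/Q = 87 - 16Q + Q^2 and MC = dTC/dQ = 87 - 32Q + 3Q^2.
AVC hits its minimum where MC = AVC, at Q = 8, giving min AVC = 87 - 16·8 + 8^2 = $23.
Since P = $5 < min AVC = $23, price fails to cover variable cost at any output.
Best response: produce nothing and absorb the $540 fixed cost.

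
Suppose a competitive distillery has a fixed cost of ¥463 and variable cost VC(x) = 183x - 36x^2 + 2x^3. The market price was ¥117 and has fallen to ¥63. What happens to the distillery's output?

MC = 183 - 72x + 6x^2; the shutdown threshold is min AVC = ¥21 (at x = 9).
With P = ¥117 above the shutdown price, P = MC gives x = 11.
At P = ¥63 ≥ min AVC, set P = MC: x = 10. The firm stays open but cuts output.

Output falls from 11 to 10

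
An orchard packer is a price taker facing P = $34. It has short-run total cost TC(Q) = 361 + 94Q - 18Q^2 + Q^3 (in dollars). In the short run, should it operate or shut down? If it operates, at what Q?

Produce at Q = 10

Strip out fixed cost: VC = 94Q - 18Q^2 + Q^3. Then AVC = 94 - 18Q + Q^2 and MC = 94 - 36Q + 3Q^2.
AVC hits its minimum where MC = AVC, at Q = 9, giving min AVC = 94 - 18·9 + 9^2 = $13.
P = $34 exceeds min AVC = $13, so the firm stays open.
P = MC gives 60 - 36Q + 3Q^2 = 0, with roots 2 and 10. Take the larger (rising MC): Q* = 10.
Check: AVC at Q = 10 is $14 ≤ P, so revenue covers variable cost.
Profit = P·Q − TC = 34·10 − 501 = -$161, a loss, but smaller than the $361 fixed cost the firm would lose by shutting down.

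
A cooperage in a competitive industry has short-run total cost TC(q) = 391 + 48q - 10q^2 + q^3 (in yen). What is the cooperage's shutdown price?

The firm shuts down when price falls below the minimum of average variable cost. AVC = VC/q = 48 - 10q + q^2.
At the minimum of AVC, MC = AVC. MC = 48 - 20q + 3q^2; setting MC = AVC gives 2q^2 - 10q = 0, so q = 5. min AVC = 23.
For P < ¥23 the firm produces nothing.

¥23 per unit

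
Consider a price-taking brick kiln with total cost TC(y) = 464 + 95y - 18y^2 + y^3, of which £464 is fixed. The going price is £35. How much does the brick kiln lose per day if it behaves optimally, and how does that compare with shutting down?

AVC = 95 - 18y + y^2 has its minimum £14 at y = 9; price £35 clears that bar, so the firm operates.
With MC = 95 - 36y + 3y^2, P = MC on the upward-sloping part at y* = 10.
TR = 35·10 = 350. TC = 464 + 150 = 614. Profit = 350 − 614 = -£264.
Shutting down would mean losing the fixed cost of £464, so operating at a loss of £264 is better by £200.

Profit = -£264 at y = 10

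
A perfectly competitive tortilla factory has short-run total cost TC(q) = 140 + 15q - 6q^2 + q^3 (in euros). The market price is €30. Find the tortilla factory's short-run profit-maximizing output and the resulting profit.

Profit = -€40 at q = 5

AVC = 15 - 6q + q^2; min AVC = €6 at q = 3. Since P = €30 ≥ min AVC, the firm produces.
With MC = 15 - 12q + 3q^2, P = MC on the upward-sloping part at q* = 5.
TR = 30·5 = 150. TC = 140 + 50 = 190. Profit = 150 − 190 = -€40.
Shutting down would mean losing the fixed cost of €140, so operating at a loss of €40 is better by €100.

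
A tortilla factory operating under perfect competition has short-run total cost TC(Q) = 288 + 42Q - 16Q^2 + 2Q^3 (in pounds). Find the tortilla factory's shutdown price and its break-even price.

AVC = 42 - 16Q + 2Q^2; minimized at Q = 4, giving min AVC = £10. That is the shutdown price.
ATC = 288/Q + 42 - 16Q + 2Q^2. Setting dATC/dQ = −288/Q^2 − 16 + 4Q = 0 gives Q = 6 (since 4·6^3 − 16·6^2 = 288).
min ATC = 288/6 + 42 − 16·6 + 2·6^2 = £66. That is the break-even price.
For £10 ≤ P < £66 the firm produces at a loss; below £10 it shuts down.

Shutdown price = £10; break-even price = £66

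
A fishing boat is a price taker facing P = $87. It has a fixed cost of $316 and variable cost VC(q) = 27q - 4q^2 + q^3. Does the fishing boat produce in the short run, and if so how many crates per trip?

Strip out fixed cost: VC = 27q - 4q^2 + q^3. Then AVC = 27 - 4q + q^2 and MC = 27 - 8q + 3q^2.
The AVC parabola has its vertex at q = 4/2 = 2, where AVC = 27 - 4·2 + 2^2 = $23.
Since P = $87 ≥ min AVC = $23, price covers variable cost and the firm should produce.
Set P = MC: 87 = 27 - 8q + 3q^2 → -60 - 8q + 3q^2 = 0. The roots are q = -10/3 and q = 6; the profit-maximizing output is on the rising part of MC, so q* = 6.
Check: AVC at q = 6 is $39 ≤ P, so revenue covers variable cost.
Profit = P·q − TC = 87·6 − 550 = -$28, a loss, but smaller than the $316 fixed cost the firm would lose by shutting down.

Produce at q = 6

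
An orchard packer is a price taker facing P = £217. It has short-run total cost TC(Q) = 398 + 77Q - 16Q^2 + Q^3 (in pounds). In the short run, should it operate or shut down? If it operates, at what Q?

Strip out fixed cost: VC = 77Q - 16Q^2 + Q^3. Then AVC = 77 - 16Q + Q^2 and MC = 77 - 32Q + 3Q^2.
The AVC parabola has its vertex at Q = 16/2 = 8, where AVC = 77 - 16·8 + 8^2 = £13.
P = £217 exceeds min AVC = £13, so the firm stays open.
Solving P = MC: -140 - 32Q + 3Q^2 = 0 ⇒ Q = -10/3 or 14. On the upward-sloping branch, Q* = 14.
Check: AVC at Q = 14 is £49 ≤ P, so revenue covers variable cost.
Profit = P·Q − TC = 217·14 − 1084 = £1954.

Produce at Q = 14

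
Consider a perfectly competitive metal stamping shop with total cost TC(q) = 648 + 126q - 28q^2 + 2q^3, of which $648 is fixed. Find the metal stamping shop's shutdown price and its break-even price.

Shutdown price = $28; break-even price = $108

Shutdown price = min AVC. AVC = 126 - 28q + 2q^2, with vertex at q = 7 and minimum $28.
ATC = 648/q + 126 - 28q + 2q^2. Setting dATC/dq = −648/q^2 − 28 + 4q = 0 gives q = 9 (since 4·9^3 − 28·9^2 = 648).
min ATC = 648/9 + 126 − 28·9 + 2·9^2 = $108. That is the break-even price.
Between these two prices the firm operates at a loss; above $108 it earns a profit.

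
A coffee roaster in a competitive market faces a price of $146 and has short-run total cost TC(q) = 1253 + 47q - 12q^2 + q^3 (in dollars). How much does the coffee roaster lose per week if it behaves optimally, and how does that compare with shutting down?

Profit = -$43 at q = 11

AVC = 47 - 12q + q^2 has its minimum $11 at q = 6; price $146 clears that bar, so the firm operates.
With MC = 47 - 24q + 3q^2, P = MC on the upward-sloping part at q* = 11.
TR = 146·11 = 1606. TC = 1253 + 396 = 1649. Profit = 1606 − 1649 = -$43.
Shutting down would mean losing the fixed cost of $1253, so operating at a loss of $43 is better by $1210.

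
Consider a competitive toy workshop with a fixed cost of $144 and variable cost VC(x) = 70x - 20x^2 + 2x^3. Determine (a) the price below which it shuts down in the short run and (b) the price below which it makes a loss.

Shutdown price = $20; break-even price = $46

AVC = 70 - 20x + 2x^2; minimized at x = 5, giving min AVC = $20. That is the shutdown price.
ATC = 144/x + 70 - 20x + 2x^2. Setting dATC/dx = −144/x^2 − 20 + 4x = 0 gives x = 6 (since 4·6^3 − 20·6^2 = 144).
min ATC = 144/6 + 70 − 20·6 + 2·6^2 = $46. That is the break-even price.
Between these two prices the firm operates at a loss; above $46 it earns a profit.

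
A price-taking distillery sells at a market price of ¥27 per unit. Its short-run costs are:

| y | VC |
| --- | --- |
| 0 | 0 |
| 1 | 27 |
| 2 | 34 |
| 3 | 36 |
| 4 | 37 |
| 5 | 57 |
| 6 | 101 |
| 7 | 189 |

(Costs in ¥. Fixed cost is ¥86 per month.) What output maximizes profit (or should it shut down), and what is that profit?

Tabulate TR − TC: y=0: -86; y=1: -86; y=2: -66; y=3: -41; y=4: -15; y=5: -8; y=6: -25; y=7: -86.
Profit is maximized at y = 5. AVC there is 57/5 = ¥11.40 ≤ P, so producing beats shutting down (which would give -¥86).

y = 5; profit = -¥8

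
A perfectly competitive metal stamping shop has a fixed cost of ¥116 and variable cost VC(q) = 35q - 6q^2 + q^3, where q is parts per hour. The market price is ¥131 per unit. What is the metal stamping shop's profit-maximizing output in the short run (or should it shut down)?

Variable cost is VC = 35q - 6q^2 + q^3, so AVC = VC/q = 35 - 6q + q^2 and MC = dTC/dq = 35 - 12q + 3q^2.
The AVC parabola has its vertex at q = 6/2 = 3, where AVC = 35 - 6·3 + 3^2 = ¥26.
Because ¥131 ≥ ¥26, revenue can cover variable cost; the firm operates.
Set P = MC: 131 = 35 - 12q + 3q^2 → -96 - 12q + 3q^2 = 0. The roots are q = -4 and q = 8; the profit-maximizing output is on the rising part of MC, so q* = 8.
Check: AVC at q = 8 is ¥51 ≤ P, so revenue covers variable cost.
Profit = P·q − TC = 131·8 − 524 = ¥524.

Produce at q = 8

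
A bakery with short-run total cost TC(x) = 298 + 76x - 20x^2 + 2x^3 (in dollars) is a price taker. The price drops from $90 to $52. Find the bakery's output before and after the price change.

MC = 76 - 40x + 6x^2; the shutdown threshold is min AVC = $26 (at x = 5).
At P = $90 ≥ min AVC, set P = MC on the rising branch: x = 7.
At P = $52 ≥ min AVC, set P = MC: x = 6. The firm stays open but cuts output.

Output falls from 7 to 6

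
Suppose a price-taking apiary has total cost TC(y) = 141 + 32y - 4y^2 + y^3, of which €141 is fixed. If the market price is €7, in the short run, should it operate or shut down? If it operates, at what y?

Strip out fixed cost: VC = 32y - 4y^2 + y^3. Then AVC = 32 - 4y + y^2 and MC = 32 - 8y + 3y^2.
The AVC parabola has its vertex at y = 4/2 = 2, where AVC = 32 - 4·2 + 2^2 = €28.
With P < min AVC (€7 < €28), every unit sold adds to the loss.
Shutting down limits the loss to fixed cost, €141.

Shut down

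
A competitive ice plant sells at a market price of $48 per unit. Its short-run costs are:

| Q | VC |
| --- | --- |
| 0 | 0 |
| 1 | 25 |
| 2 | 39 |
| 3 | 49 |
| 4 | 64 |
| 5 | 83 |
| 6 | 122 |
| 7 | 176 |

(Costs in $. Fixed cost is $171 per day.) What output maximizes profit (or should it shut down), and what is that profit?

Q = 6; profit = -$5

Tabulate TR − TC: Q=0: -171; Q=1: -148; Q=2: -114; Q=3: -76; Q=4: -43; Q=5: -14; Q=6: -5; Q=7: -11.
Profit is maximized at Q = 6. AVC there is 122/6 = $20.33 ≤ P, so producing beats shutting down (which would give -$171).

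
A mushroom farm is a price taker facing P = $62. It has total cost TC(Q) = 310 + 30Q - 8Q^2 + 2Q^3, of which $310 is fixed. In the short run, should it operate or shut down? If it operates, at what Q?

Variable cost is VC = 30Q - 8Q^2 + 2Q^3, so AVC = VC/Q = 30 - 8Q + 2Q^2 and MC = dTC/dQ = 30 - 16Q + 6Q^2.
AVC hits its minimum where MC = AVC, at Q = 2, giving min AVC = 30 - 8·2 + 2·2^2 = $22.
P = $62 exceeds min AVC = $22, so the firm stays open.
P = MC gives -32 - 16Q + 6Q^2 = 0, with roots -4/3 and 4. Take the larger (rising MC): Q* = 4.
Check: AVC at Q = 4 is $30 ≤ P, so revenue covers variable cost.
Profit = P·Q − TC = 62·4 − 430 = -$182, a loss, but smaller than the $310 fixed cost the firm would lose by shutting down.

Produce at Q = 4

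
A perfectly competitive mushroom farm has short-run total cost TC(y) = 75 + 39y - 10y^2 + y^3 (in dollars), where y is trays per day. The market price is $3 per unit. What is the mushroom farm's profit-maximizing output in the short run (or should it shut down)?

Strip out fixed cost: VC = 39y - 10y^2 + y^3. Then AVC = 39 - 10y + y^2 and MC = 39 - 20y + 3y^2.
AVC is minimized where dAVC/dy = -10 + 2y = 0, at y = 5; min AVC = 39 - 10·5 + 5^2 = $14.
With P < min AVC ($3 < $14), every unit sold adds to the loss.
Best response: produce nothing and absorb the $75 fixed cost.

Shut down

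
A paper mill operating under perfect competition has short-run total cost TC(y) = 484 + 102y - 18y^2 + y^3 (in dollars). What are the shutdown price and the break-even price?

Shutdown price = min AVC. AVC = 102 - 18y + y^2, with vertex at y = 9 and minimum $21.
ATC = 484/y + 102 - 18y + y^2. Setting dATC/dy = −484/y^2 − 18 + 2y = 0 gives y = 11 (since 2·11^3 − 18·11^2 = 484).
min ATC = 484/11 + 102 − 18·11 + 11^2 = $69. That is the break-even price.
For $21 ≤ P < $69 the firm produces at a loss; below $21 it shuts down.

Shutdown price = $21; break-even price = $69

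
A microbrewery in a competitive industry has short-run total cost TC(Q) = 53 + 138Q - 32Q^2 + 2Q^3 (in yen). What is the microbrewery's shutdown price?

¥10 per unit

The firm shuts down when price falls below the minimum of average variable cost. AVC = VC/Q = 138 - 32Q + 2Q^2.
dAVC/dQ = -32 + 4Q = 0 gives Q = 8. min AVC = 138 - 32·8 + 2·8^2 = 10.
The firm shuts down for any P below ¥10.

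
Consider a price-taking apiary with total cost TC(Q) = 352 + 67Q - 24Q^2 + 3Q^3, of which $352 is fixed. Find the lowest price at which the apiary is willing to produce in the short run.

The shutdown price is the minimum of AVC. VC = 67Q - 24Q^2 + 3Q^3, so AVC = 67 - 24Q + 3Q^2.
At the minimum of AVC, MC = AVC. MC = 67 - 48Q + 9Q^2; setting MC = AVC gives 6Q^2 - 24Q = 0, so Q = 4. min AVC = 19.
The firm shuts down for any P below $19.

$19 per unit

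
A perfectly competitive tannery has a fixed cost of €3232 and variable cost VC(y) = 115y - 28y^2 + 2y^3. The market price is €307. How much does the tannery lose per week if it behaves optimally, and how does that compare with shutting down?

Profit = -€352 at y = 12

AVC = 115 - 28y + 2y^2; min AVC = €17 at y = 7. Since P = €307 ≥ min AVC, the firm produces.
With MC = 115 - 56y + 6y^2, P = MC on the upward-sloping part at y* = 12.
TR = 307·12 = 3684. TC = 3232 + 804 = 4036. Profit = 3684 − 4036 = -€352.
Shutting down would mean losing the fixed cost of €3232, so operating at a loss of €352 is better by €2880.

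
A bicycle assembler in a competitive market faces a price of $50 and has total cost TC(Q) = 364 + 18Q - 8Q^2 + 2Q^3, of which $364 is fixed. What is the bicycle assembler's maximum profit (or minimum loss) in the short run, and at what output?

Profit = -$236 at Q = 4

AVC = 18 - 8Q + 2Q^2 has its minimum $10 at Q = 2; price $50 clears that bar, so the firm operates.
MC = 18 - 16Q + 6Q^2. Setting P = MC and taking the root on the rising branch gives Q* = 4.
TR = 50·4 = 200. TC = 364 + 72 = 436. Profit = 200 − 436 = -$236.
By producing, the firm covers all variable cost plus $128 of fixed cost; shutting down would lose the full $364.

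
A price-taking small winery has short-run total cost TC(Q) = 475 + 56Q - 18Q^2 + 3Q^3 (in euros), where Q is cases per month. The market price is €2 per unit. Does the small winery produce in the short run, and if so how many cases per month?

Shut down

From TC, MC = TC'(Q) = 56 - 36Q + 9Q^2 and AVC = VC/Q = 56 - 18Q + 3Q^2.
AVC is minimized where dAVC/dQ = -18 + 6Q = 0, at Q = 3; min AVC = 56 - 18·3 + 3·3^2 = €29.
With P < min AVC (€2 < €29), every unit sold adds to the loss.
Best response: produce nothing and absorb the €475 fixed cost.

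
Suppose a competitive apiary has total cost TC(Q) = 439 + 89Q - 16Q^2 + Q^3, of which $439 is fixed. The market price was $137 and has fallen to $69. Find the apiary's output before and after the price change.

MC = 89 - 32Q + 3Q^2; the shutdown threshold is min AVC = $25 (at Q = 8).
With P = $137 above the shutdown price, P = MC gives Q = 12.
At P = $69 ≥ min AVC, set P = MC: Q = 10. The firm stays open but cuts output.

Output falls from 12 to 10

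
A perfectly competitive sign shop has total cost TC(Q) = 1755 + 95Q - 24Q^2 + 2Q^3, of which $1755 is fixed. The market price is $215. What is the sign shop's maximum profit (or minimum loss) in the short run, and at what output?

Profit = -$155 at Q = 10

AVC = 95 - 24Q + 2Q^2; min AVC = $23 at Q = 6. Since P = $215 ≥ min AVC, the firm produces.
With MC = 95 - 48Q + 6Q^2, P = MC on the upward-sloping part at Q* = 10.
TR = 215·10 = 2150. TC = 1755 + 550 = 2305. Profit = 2150 − 2305 = -$155.
Shutting down would mean losing the fixed cost of $1755, so operating at a loss of $155 is better by $1600.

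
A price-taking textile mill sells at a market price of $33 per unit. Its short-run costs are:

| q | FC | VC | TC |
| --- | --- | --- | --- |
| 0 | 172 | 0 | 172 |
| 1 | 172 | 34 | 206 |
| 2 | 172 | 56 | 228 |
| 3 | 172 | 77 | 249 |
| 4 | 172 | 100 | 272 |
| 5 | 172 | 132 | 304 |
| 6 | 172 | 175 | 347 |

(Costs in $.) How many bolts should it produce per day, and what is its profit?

q = 5; profit = -$139

Tabulate TR − TC: q=0: -172; q=1: -173; q=2: -162; q=3: -150; q=4: -140; q=5: -139; q=6: -149.
Profit is maximized at q = 5. AVC there is 132/5 = $26.40 ≤ P, so producing beats shutting down (which would give -$172).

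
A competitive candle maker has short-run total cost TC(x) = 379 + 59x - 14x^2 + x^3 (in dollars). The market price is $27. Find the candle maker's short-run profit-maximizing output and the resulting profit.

AVC = 59 - 14x + x^2; min AVC = $10 at x = 7. Since P = $27 ≥ min AVC, the firm produces.
MC = 59 - 28x + 3x^2. Setting P = MC and taking the root on the rising branch gives x* = 8.
TR = 27·8 = 216. TC = 379 + 88 = 467. Profit = 216 − 467 = -$251.
By producing, the firm covers all variable cost plus $128 of fixed cost; shutting down would lose the full $379.

Profit = -$251 at x = 8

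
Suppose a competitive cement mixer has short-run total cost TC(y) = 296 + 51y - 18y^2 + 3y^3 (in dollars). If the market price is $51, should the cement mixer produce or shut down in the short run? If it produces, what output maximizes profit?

Produce at y = 4

Variable cost is VC = 51y - 18y^2 + 3y^3, so AVC = VC/y = 51 - 18y + 3y^2 and MC = dTC/dy = 51 - 36y + 9y^2.
AVC hits its minimum where MC = AVC, at y = 3, giving min AVC = 51 - 18·3 + 3·3^2 = $24.
Since P = $51 ≥ min AVC = $24, price covers variable cost and the firm should produce.
Solving P = MC: -36y + 9y^2 = 0 ⇒ y = 0 or 4. On the upward-sloping branch, y* = 4.
Check: AVC at y = 4 is $27 ≤ P, so revenue covers variable cost.
Profit = P·y − TC = 51·4 − 404 = -$200, a loss, but smaller than the $296 fixed cost the firm would lose by shutting down.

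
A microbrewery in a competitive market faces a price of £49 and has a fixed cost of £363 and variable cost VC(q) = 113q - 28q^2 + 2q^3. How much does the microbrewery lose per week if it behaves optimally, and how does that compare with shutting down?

AVC = 113 - 28q + 2q^2 has its minimum £15 at q = 7; price £49 clears that bar, so the firm operates.
With MC = 113 - 56q + 6q^2, P = MC on the upward-sloping part at q* = 8.
TR = 49·8 = 392. TC = 363 + 136 = 499. Profit = 392 − 499 = -£107.
By producing, the firm covers all variable cost plus £256 of fixed cost; shutting down would lose the full £363.

Profit = -£107 at q = 8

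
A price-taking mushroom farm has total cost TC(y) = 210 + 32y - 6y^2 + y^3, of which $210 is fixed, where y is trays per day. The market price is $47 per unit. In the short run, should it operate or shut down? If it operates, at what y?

Produce at y = 5

Variable cost is VC = 32y - 6y^2 + y^3, so AVC = VC/y = 32 - 6y + y^2 and MC = dTC/dy = 32 - 12y + 3y^2.
AVC hits its minimum where MC = AVC, at y = 3, giving min AVC = 32 - 6·3 + 3^2 = $23.
Because $47 ≥ $23, revenue can cover variable cost; the firm operates.
Solving P = MC: -15 - 12y + 3y^2 = 0 ⇒ y = -1 or 5. On the upward-sloping branch, y* = 5.
Check: AVC at y = 5 is $27 ≤ P, so revenue covers variable cost.
Profit = P·y − TC = 47·5 − 345 = -$110, a loss, but smaller than the $210 fixed cost the firm would lose by shutting down.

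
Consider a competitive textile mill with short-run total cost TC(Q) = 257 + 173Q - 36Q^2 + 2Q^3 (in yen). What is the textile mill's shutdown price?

¥11 per unit

The firm shuts down when price falls below the minimum of average variable cost. AVC = VC/Q = 173 - 36Q + 2Q^2.
dAVC/dQ = -36 + 4Q = 0 gives Q = 9. min AVC = 173 - 36·9 + 2·9^2 = 11.
So the shutdown price is ¥11.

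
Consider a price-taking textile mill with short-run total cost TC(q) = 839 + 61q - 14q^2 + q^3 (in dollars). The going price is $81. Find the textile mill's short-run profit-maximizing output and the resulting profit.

Profit = -$239 at q = 10

AVC = 61 - 14q + q^2 has its minimum $12 at q = 7; price $81 clears that bar, so the firm operates.
With MC = 61 - 28q + 3q^2, P = MC on the upward-sloping part at q* = 10.
TR = 81·10 = 810. TC = 839 + 210 = 1049. Profit = 810 − 1049 = -$239.
Shutting down would mean losing the fixed cost of $839, so operating at a loss of $239 is better by $600.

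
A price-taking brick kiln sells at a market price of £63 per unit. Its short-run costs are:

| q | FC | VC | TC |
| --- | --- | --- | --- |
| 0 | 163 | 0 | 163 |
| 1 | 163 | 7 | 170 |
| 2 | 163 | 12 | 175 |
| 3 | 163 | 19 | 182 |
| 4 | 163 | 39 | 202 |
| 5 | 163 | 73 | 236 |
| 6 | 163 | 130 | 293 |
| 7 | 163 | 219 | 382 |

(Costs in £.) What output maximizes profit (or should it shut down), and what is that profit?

q = 6; profit = £85

Tabulate TR − TC: q=0: -163; q=1: -107; q=2: -49; q=3: 7; q=4: 50; q=5: 79; q=6: 85; q=7: 59.
Profit is maximized at q = 6. AVC there is 130/6 = £21.67 ≤ P, so producing beats shutting down (which would give -£163).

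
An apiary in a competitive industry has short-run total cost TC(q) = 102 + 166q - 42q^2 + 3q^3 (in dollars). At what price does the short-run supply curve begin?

The shutdown price is the minimum of AVC. VC = 166q - 42q^2 + 3q^3, so AVC = 166 - 42q + 3q^2.
At the minimum of AVC, MC = AVC. MC = 166 - 84q + 9q^2; setting MC = AVC gives 6q^2 - 42q = 0, so q = 7. min AVC = 19.
For P < $19 the firm produces nothing.

$19 per unit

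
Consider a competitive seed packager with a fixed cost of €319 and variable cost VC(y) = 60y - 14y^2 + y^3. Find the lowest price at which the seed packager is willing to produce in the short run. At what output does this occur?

The shutdown price is the minimum of AVC. VC = 60y - 14y^2 + y^3, so AVC = 60 - 14y + y^2.
dAVC/dy = -14 + 2y = 0 gives y = 7. min AVC = 60 - 14·7 + 7^2 = 11.
So the shutdown price is €11.

€11 per unit, at y = 7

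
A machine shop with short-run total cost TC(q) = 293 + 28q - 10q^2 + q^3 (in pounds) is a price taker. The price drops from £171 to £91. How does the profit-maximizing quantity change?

Output falls from 11 to 9

MC = 28 - 20q + 3q^2; the shutdown threshold is min AVC = £3 (at q = 5).
With P = £171 above the shutdown price, P = MC gives q = 11.
At P = £91 ≥ min AVC, set P = MC: q = 9. The firm stays open but cuts output.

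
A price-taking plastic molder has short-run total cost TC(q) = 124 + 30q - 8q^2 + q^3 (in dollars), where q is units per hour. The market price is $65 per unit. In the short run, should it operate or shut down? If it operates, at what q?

Produce at q = 7

From TC, MC = TC'(q) = 30 - 16q + 3q^2 and AVC = VC/q = 30 - 8q + q^2.
The AVC parabola has its vertex at q = 8/2 = 4, where AVC = 30 - 8·4 + 4^2 = $14.
Since P = $65 ≥ min AVC = $14, price covers variable cost and the firm should produce.
Solving P = MC: -35 - 16q + 3q^2 = 0 ⇒ q = -5/3 or 7. On the upward-sloping branch, q* = 7.
Check: AVC at q = 7 is $23 ≤ P, so revenue covers variable cost.
Profit = P·q − TC = 65·7 − 285 = $170.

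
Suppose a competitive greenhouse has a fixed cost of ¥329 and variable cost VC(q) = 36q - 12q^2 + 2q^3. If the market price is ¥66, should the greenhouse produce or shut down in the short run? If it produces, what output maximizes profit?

Produce at q = 5

Strip out fixed cost: VC = 36q - 12q^2 + 2q^3. Then AVC = 36 - 12q + 2q^2 and MC = 36 - 24q + 6q^2.
The AVC parabola has its vertex at q = 12/4 = 3, where AVC = 36 - 12·3 + 2·3^2 = ¥18.
P = ¥66 exceeds min AVC = ¥18, so the firm stays open.
Solving P = MC: -30 - 24q + 6q^2 = 0 ⇒ q = -1 or 5. On the upward-sloping branch, q* = 5.
Check: AVC at q = 5 is ¥26 ≤ P, so revenue covers variable cost.
Profit = P·q − TC = 66·5 − 459 = -¥129, a loss, but smaller than the ¥329 fixed cost the firm would lose by shutting down.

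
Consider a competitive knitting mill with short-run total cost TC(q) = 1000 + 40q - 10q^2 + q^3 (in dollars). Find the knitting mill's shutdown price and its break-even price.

AVC = 40 - 10q + q^2; minimized at q = 5, giving min AVC = $15. That is the shutdown price.
ATC = 1000/q + 40 - 10q + q^2. Setting dATC/dq = −1000/q^2 − 10 + 2q = 0 gives q = 10 (since 2·10^3 − 10·10^2 = 1000).
min ATC = 1000/10 + 40 − 10·10 + 10^2 = $140. That is the break-even price.
Between these two prices the firm operates at a loss; above $140 it earns a profit.

Shutdown price = $15; break-even price = $140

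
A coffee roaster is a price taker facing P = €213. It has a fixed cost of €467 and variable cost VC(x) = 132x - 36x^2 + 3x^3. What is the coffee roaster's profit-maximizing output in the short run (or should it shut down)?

Produce at x = 9

Variable cost is VC = 132x - 36x^2 + 3x^3, so AVC = VC/x = 132 - 36x + 3x^2 and MC = dTC/dx = 132 - 72x + 9x^2.
AVC hits its minimum where MC = AVC, at x = 6, giving min AVC = 132 - 36·6 + 3·6^2 = €24.
Since P = €213 ≥ min AVC = €24, price covers variable cost and the firm should produce.
Set P = MC: 213 = 132 - 72x + 9x^2 → -81 - 72x + 9x^2 = 0. The roots are x = -1 and x = 9; the profit-maximizing output is on the rising part of MC, so x* = 9.
Check: AVC at x = 9 is €51 ≤ P, so revenue covers variable cost.
Profit = P·x − TC = 213·9 − 926 = €991.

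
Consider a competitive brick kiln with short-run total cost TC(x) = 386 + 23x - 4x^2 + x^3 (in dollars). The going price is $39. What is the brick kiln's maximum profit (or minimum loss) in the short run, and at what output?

Profit = -$322 at x = 4

AVC = 23 - 4x + x^2 has its minimum $19 at x = 2; price $39 clears that bar, so the firm operates.
MC = 23 - 8x + 3x^2. Setting P = MC and taking the root on the rising branch gives x* = 4.
TR = 39·4 = 156. TC = 386 + 92 = 478. Profit = 156 − 478 = -$322.
That loss of $322 beats the $386 the firm would lose by shutting down; producing recovers $64 of fixed cost.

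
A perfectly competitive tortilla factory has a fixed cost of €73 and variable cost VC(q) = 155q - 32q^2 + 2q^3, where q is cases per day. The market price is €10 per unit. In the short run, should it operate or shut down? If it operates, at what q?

Shut down

From TC, MC = TC'(q) = 155 - 64q + 6q^2 and AVC = VC/q = 155 - 32q + 2q^2.
AVC is minimized where dAVC/dq = -32 + 4q = 0, at q = 8; min AVC = 155 - 32·8 + 2·8^2 = €27.
Since P = €10 < min AVC = €27, price fails to cover variable cost at any output.
The firm minimizes its loss by shutting down and losing only its fixed cost of €73.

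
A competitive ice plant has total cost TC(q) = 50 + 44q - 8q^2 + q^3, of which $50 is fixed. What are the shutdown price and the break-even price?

AVC = 44 - 8q + q^2; minimized at q = 4, giving min AVC = $28. That is the shutdown price.
ATC = 50/q + 44 - 8q + q^2. Setting dATC/dq = −50/q^2 − 8 + 2q = 0 gives q = 5 (since 2·5^3 − 8·5^2 = 50).
min ATC = 50/5 + 44 − 8·5 + 5^2 = $39. That is the break-even price.
For $28 ≤ P < $39 the firm produces at a loss; below $28 it shuts down.

Shutdown price = $28; break-even price = $39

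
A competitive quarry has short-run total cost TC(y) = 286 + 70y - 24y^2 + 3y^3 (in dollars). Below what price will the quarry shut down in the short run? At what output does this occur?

$22 per unit, at y = 4

Short-run supply begins at min AVC. From VC = 70y - 24y^2 + 3y^3, AVC = 70 - 24y + 3y^2.
At the minimum of AVC, MC = AVC. MC = 70 - 48y + 9y^2; setting MC = AVC gives 6y^2 - 24y = 0, so y = 4. min AVC = 22.
For P < $22 the firm produces nothing.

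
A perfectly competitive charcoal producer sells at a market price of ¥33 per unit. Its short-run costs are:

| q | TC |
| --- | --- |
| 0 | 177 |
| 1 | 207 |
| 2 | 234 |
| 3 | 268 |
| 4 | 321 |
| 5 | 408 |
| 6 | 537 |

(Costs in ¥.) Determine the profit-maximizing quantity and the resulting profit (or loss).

Profit at each row (π = 33q − TC): q=0: -177; q=1: -174; q=2: -168; q=3: -169; q=4: -189; q=5: -243; q=6: -339.
Profit is maximized at q = 2. AVC there is 57/2 = ¥28.50 ≤ P, so producing beats shutting down (which would give -¥177).

q = 2; profit = -¥168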